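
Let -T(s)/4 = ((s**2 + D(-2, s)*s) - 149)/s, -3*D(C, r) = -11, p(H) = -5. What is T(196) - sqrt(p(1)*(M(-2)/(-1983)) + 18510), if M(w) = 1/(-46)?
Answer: -116957/147 - 5*sqrt(6160663678926)/91218 ≈ -931.68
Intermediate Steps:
M(w) = -1/46
D(C, r) = 11/3 (D(C, r) = -1/3*(-11) = 11/3)
T(s) = -4*(-149 + s**2 + 11*s/3)/s (T(s) = -4*((s**2 + 11*s/3) - 149)/s = -4*(-149 + s**2 + 11*s/3)/s)
T(196) - sqrt(p(1)*(M(-2)/(-1983)) + 18510) = (-44/3 - 4*196 + 596/196) - sqrt(-(-5)/(46*(-1983)) + 18510) = (-44/3 - 784 + 596*(1/196)) - sqrt(-(-5)*(-1)/(46*1983) + 18510) = (-44/3 - 784 + 149/49) - sqrt(-5*1/91218 + 18510) = -116957/147 - sqrt(-5/91218 + 18510) = -116957/147 - sqrt(1688445175/91218) = -116957/147 - 5*sqrt(6160663678926)/91218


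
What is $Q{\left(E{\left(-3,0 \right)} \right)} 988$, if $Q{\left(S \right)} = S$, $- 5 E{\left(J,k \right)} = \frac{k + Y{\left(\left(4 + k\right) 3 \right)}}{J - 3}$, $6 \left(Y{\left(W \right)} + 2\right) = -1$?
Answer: $- \frac{3211}{45} \approx -71.356$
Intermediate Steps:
$Y{\left(W \right)} = - \frac{13}{6}$ ($Y{\left(W \right)} = -2 + \frac{1}{6} \left(-1\right) = -2 - \frac{1}{6} = - \frac{13}{6}$)
$E{\left(J,k \right)} = - \frac{- \frac{13}{6} + k}{5 \left(-3 + J\right)}$ ($E{\left(J,k \right)} = - \frac{\left(k - \frac{13}{6}\right) \frac{1}{J - 3}}{5} = - \frac{\left(- \frac{13}{6} + k\right) \frac{1}{-3 + J}}{5} = - \frac{\frac{1}{-3 + J} \left(- \frac{13}{6} + k\right)}{5} = - \frac{- \frac{13}{6} + k}{5 \left(-3 + J\right)}$)
$Q{\left(E{\left(-3,0 \right)} \right)} 988 = \frac{13 - 0}{30 \left(-3 - 3\right)} 988 = \frac{13 + 0}{30 \left(-6\right)} 988 = \frac{1}{30} \left(- \frac{1}{6}\right) 13 \cdot 988 = \left(- \frac{13}{180}\right) 988 = - \frac{3211}{45}$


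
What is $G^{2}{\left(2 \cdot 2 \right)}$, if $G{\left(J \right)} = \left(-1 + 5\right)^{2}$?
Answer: $256$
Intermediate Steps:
$G{\left(J \right)} = 16$ ($G{\left(J \right)} = 4^{2} = 16$)
$G^{2}{\left(2 \cdot 2 \right)} = 16^{2} = 256$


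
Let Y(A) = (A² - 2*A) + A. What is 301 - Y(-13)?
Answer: 119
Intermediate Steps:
Y(A) = A² - A
301 - Y(-13) = 301 - (-13)*(-1 - 13) = 301 - (-13)*(-14) = 301 - 1*182 = 301 - 182 = 119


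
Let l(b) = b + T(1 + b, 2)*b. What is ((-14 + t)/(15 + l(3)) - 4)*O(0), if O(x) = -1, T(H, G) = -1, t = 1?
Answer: 73/15 ≈ 4.8667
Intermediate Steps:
l(b) = 0 (l(b) = b - b = 0)
((-14 + t)/(15 + l(3)) - 4)*O(0) = ((-14 + 1)/(15 + 0) - 4)*(-1) = (-13/15 - 4)*(-1) = -73/15*(-1) = 73/15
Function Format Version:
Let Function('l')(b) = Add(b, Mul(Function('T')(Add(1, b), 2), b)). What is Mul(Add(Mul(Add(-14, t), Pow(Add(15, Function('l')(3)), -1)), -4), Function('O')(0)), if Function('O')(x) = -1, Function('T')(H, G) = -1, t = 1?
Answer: Rational(73, 15) ≈ 4.8667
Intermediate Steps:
Function('l')(b) = 0 (Function('l')(b) = Add(b, Mul(-1, b)) = 0)
Mul(Add(Mul(Add(-14, t), Pow(Add(15, Function('l')(3)), -1)), -4), Function('O')(0)) = Mul(Add(Mul(Add(-14, 1), Pow(Add(15, 0), -1)), -4), -1) = Mul(Add(Mul(-13, Pow(15, -1)), -4), -1) = Mul(Add(Mul(-13, Rational(1, 15)), -4), -1) = Mul(Add(Rational(-13, 15), -4), -1) = Mul(Rational(-73, 15), -1) = Rational(73, 15)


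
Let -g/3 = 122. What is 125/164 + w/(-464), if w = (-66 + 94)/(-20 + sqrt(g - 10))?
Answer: 704685/922664 + 7*I*sqrt(94)/45008 ≈ 0.76375 + 0.0015079*I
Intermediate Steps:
g = -366 (g = -3*122 = -366)
w = 28/(-20 + 2*I*sqrt(94)) (w = (-66 + 94)/(-20 + sqrt(-366 - 10)) = 28/(-20 + sqrt(-376)) = 28/(-20 + 2*I*sqrt(94)) ≈ -0.72165 - 0.69967*I)
125/164 + w/(-464) = 125/164 + (-70/97 - 7*I*sqrt(94)/97)/(-464) = 125*(1/164) + (-70/97 - 7*I*sqrt(94)/97)*(-1/464) = 125/164 + (35/22504 + 7*I*sqrt(94)/45008) = 704685/922664 + 7*I*sqrt(94)/45008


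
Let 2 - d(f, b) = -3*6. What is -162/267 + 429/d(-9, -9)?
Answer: 37101/1780 ≈ 20.843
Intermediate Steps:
d(f, b) = 20 (d(f, b) = 2 - (-3)*6 = 2 - 1*(-18) = 2 + 18 = 20)
-162/267 + 429/d(-9, -9) = -162/267 + 429/20 = -162*1/267 + 429*(1/20) = -54/89 + 429/20 = 37101/1780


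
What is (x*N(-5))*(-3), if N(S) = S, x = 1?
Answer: 15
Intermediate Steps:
(x*N(-5))*(-3) = (1*(-5))*(-3) = -5*(-3) = 15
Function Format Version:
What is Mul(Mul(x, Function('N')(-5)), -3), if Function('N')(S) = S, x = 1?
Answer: 15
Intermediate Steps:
Mul(Mul(x, Function('N')(-5)), -3) = Mul(Mul(1, -5), -3) = Mul(-5, -3) = 15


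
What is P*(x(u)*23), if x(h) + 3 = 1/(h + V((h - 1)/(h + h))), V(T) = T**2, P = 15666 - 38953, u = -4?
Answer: 36859087/21 ≈ 1.7552e+6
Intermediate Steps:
P = -23287
x(h) = -3 + 1/(h + (-1 + h)**2/(4*h**2)) (x(h) = -3 + 1/(h + ((h - 1)/(h + h))**2) = -3 + 1/(h + ((-1 + h)/((2*h)))**2) = -3 + 1/(h + ((-1 + h)*(1/(2*h)))**2) = -3 + 1/(h + ((-1 + h)/(2*h))**2) = -3 + 1/(h + (-1 + h)**2/(4*h**2)))
P*(x(u)*23) = -23287*(-3*(-1 - 4)**2 + (-4)**2*(4 - 12*(-4)))/((-1 - 4)**2 + 4*(-4)**3)*23 = -23287*(-3*(-5)**2 + 16*(4 + 48))/((-5)**2 + 4*(-64))*23 = -23287*(-3*25 + 16*52)/(25 - 256)*23 = -23287*(-75 + 832)/(-231)*23 = -23287*(-1/231*757)*23 = -(-1602569)*23/21 = -23287*(-17411/231) = 36859087/21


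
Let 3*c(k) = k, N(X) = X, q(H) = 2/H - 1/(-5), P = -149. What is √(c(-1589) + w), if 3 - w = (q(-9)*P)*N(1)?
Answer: I*√119245/15 ≈ 23.021*I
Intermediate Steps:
q(H) = ⅕ + 2/H (q(H) = 2/H - 1*(-⅕) = 2/H + ⅕ = ⅕ + 2/H)
w = -14/45 (w = 3 - ((⅕)*(10 - 9)/(-9))*(-149) = 3 - ((⅕)*(-⅑)*1)*(-149) = 3 - (-1/45*(-149)) = 3 - 149/45 = -14/45 ≈ -0.31111)
c(k) = k/3
√(c(-1589) + w) = √((⅓)*(-1589) - 14/45) = √(-1589/3 - 14/45) = √(-23849/45) = I*√119245/15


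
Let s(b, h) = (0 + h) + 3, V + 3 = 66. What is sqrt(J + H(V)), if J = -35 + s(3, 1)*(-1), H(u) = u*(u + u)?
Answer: sqrt(7899) ≈ 88.876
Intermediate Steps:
V = 63 (V = -3 + 66 = 63)
H(u) = 2*u**2 (H(u) = u*(2*u) = 2*u**2)
s(b, h) = 3 + h (s(b, h) = h + 3 = 3 + h)
J = -39 (J = -35 + (3 + 1)*(-1) = -35 + 4*(-1) = -35 - 4 = -39)
sqrt(J + H(V)) = sqrt(-39 + 2*63**2) = sqrt(-39 + 2*3969) = sqrt(-39 + 7938) = sqrt(7899)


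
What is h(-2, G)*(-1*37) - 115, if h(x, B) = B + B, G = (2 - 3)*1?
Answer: -41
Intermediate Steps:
G = -1 (G = -1*1 = -1)
h(x, B) = 2*B
h(-2, G)*(-1*37) - 115 = (2*(-1))*(-1*37) - 115 = -2*(-37) - 115 = 74 - 115 = -41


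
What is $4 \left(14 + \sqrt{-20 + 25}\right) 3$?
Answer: $168 + 12 \sqrt{5} \approx 194.83$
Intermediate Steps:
$4 \left(14 + \sqrt{-20 + 25}\right) 3 = 4 \left(14 + \sqrt{5}\right) 3 = 4 \left(42 + 3 \sqrt{5}\right) = 168 + 12 \sqrt{5}$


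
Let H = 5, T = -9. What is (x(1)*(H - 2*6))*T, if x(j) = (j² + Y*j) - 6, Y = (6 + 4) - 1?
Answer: 252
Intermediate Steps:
Y = 9 (Y = 10 - 1 = 9)
x(j) = -6 + j² + 9*j (x(j) = (j² + 9*j) - 6 = -6 + j² + 9*j)
(x(1)*(H - 2*6))*T = ((-6 + 1² + 9*1)*(5 - 2*6))*(-9) = ((-6 + 1 + 9)*(5 - 12))*(-9) = (4*(-7))*(-9) = -28*(-9) = 252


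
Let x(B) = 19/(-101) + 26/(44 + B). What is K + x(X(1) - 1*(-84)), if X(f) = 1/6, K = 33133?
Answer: 2573408122/77669 ≈ 33133.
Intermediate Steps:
X(f) = ⅙
x(B) = -19/101 + 26/(44 + B) (x(B) = 19*(-1/101) + 26/(44 + B) = -19/101 + 26/(44 + B))
K + x(X(1) - 1*(-84)) = 33133 + (1790 - 19*(⅙ - 1*(-84)))/(101*(44 + (⅙ - 1*(-84)))) = 33133 + (1790 - 19*(⅙ + 84))/(101*(44 + (⅙ + 84))) = 33133 + (1790 - 19*505/6)/(101*(44 + 505/6)) = 33133 + (1790 - 9595/6)/(101*(769/6)) = 33133 + (1/101)*(6/769)*(1145/6) = 33133 + 1145/77669 = 2573408122/77669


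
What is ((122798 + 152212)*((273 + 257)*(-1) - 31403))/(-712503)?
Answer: 266118010/21591 ≈ 12325.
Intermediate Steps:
((122798 + 152212)*((273 + 257)*(-1) - 31403))/(-712503) = (275010*(530*(-1) - 31403))*(-1/712503) = (275010*(-530 - 31403))*(-1/712503) = (275010*(-31933))*(-1/712503) = -8781894330*(-1/712503) = 266118010/21591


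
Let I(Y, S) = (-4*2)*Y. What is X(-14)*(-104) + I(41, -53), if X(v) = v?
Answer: 1128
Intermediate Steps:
I(Y, S) = -8*Y
X(-14)*(-104) + I(41, -53) = -14*(-104) - 8*41 = 1456 - 328 = 1128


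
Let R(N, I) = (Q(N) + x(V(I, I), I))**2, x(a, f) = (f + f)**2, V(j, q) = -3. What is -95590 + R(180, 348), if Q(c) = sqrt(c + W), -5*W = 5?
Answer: 234658765645 + 968832*sqrt(179) ≈ 2.3467e+11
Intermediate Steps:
W = -1 (W = -1/5*5 = -1)
x(a, f) = 4*f**2 (x(a, f) = (2*f)**2 = 4*f**2)
Q(c) = sqrt(-1 + c) (Q(c) = sqrt(c - 1) = sqrt(-1 + c))
R(N, I) = (sqrt(-1 + N) + 4*I**2)**2
-95590 + R(180, 348) = -95590 + (sqrt(-1 + 180) + 4*348**2)**2 = -95590 + (sqrt(179) + 4*121104)**2 = -95590 + (sqrt(179) + 484416)**2 = -95590 + (484416 + sqrt(179))**2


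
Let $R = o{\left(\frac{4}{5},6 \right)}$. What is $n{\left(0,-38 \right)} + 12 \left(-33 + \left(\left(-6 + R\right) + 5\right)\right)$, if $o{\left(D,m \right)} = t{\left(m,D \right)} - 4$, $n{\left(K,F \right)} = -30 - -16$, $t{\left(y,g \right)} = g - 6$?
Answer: $- \frac{2662}{5} \approx -532.4$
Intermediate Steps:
$t{\left(y,g \right)} = -6 + g$ ($t{\left(y,g \right)} = g - 6 = -6 + g$)
$n{\left(K,F \right)} = -14$ ($n{\left(K,F \right)} = -30 + 16 = -14$)
$o{\left(D,m \right)} = -10 + D$ ($o{\left(D,m \right)} = \left(-6 + D\right) - 4 = -10 + D$)
$R = - \frac{46}{5}$ ($R = -10 + \frac{4}{5} = - \frac{46}{5} \approx -9.2$)
$n{\left(0,-38 \right)} + 12 \left(-33 + \left(\left(-6 + R\right) + 5\right)\right) = -14 + 12 \left(-33 + \left(\left(-6 - \frac{46}{5}\right) + 5\right)\right) = -14 + 12 \left(-33 + \left(- \frac{76}{5} + 5\right)\right) = -14 + 12 \left(-33 - \frac{51}{5}\right) = -14 + 12 \left(- \frac{216}{5}\right) = -14 - \frac{2592}{5} = - \frac{2662}{5}$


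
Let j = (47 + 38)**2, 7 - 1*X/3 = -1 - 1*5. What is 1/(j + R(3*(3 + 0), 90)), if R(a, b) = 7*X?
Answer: 1/7498 ≈ 0.00013337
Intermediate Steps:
X = 39 (X = 21 - 3*(-1 - 1*5) = 21 - 3*(-1 - 5) = 21 - 3*(-6) = 21 + 18 = 39)
R(a, b) = 273 (R(a, b) = 7*39 = 273)
j = 7225 (j = 85**2 = 7225)
1/(j + R(3*(3 + 0), 90)) = 1/(7225 + 273) = 1/7498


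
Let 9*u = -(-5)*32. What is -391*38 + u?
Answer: -133562/9 ≈ -14840.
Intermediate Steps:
u = 160/9 (u = (-(-5)*32)/9 = (-1*(-160))/9 = (⅑)*160 = 160/9 ≈ 17.778)
-391*38 + u = -391*38 + 160/9 = -14858 + 160/9 = -133562/9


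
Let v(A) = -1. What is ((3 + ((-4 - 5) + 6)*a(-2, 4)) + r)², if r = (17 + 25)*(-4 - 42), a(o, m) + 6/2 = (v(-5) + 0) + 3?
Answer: 3709476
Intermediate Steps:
a(o, m) = -1 (a(o, m) = -3 + ((-1 + 0) + 3) = -3 + (-1 + 3) = -3 + 2 = -1)
r = -1932 (r = 42*(-46) = -1932)
((3 + ((-4 - 5) + 6)*a(-2, 4)) + r)² = ((3 + ((-4 - 5) + 6)*(-1)) - 1932)² = ((3 + (-9 + 6)*(-1)) - 1932)² = ((3 - 3*(-1)) - 1932)² = ((3 + 3) - 1932)² = (6 - 1932)² = (-1926)² = 3709476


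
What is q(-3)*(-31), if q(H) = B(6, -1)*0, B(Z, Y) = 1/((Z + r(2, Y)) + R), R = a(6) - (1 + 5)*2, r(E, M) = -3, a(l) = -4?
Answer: 0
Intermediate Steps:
R = -16 (R = -4 - (1 + 5)*2 = -4 - 6*2 = -4 - 1*12 = -4 - 12 = -16)
B(Z, Y) = 1/(-19 + Z) (B(Z, Y) = 1/((Z - 3) - 16) = 1/((-3 + Z) - 16) = 1/(-19 + Z))
q(H) = 0 (q(H) = 0/(-19 + 6) = 0/(-13) = -1/13*0 = 0)
q(-3)*(-31) = 0*(-31) = 0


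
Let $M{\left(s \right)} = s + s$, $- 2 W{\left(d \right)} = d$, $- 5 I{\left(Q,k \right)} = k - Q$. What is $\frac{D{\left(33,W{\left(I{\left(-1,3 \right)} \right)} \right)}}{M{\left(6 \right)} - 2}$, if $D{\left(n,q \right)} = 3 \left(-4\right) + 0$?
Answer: $- \frac{6}{5} \approx -1.2$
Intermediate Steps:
$I{\left(Q,k \right)} = - \frac{k}{5} + \frac{Q}{5}$ ($I{\left(Q,k \right)} = - \frac{k - Q}{5} = - \frac{k}{5} + \frac{Q}{5}$)
$W{\left(d \right)} = - \frac{d}{2}$
$D{\left(n,q \right)} = -12$ ($D{\left(n,q \right)} = -12 + 0 = -12$)
$M{\left(s \right)} = 2 s$
$\frac{D{\left(33,W{\left(I{\left(-1,3 \right)} \right)} \right)}}{M{\left(6 \right)} - 2} = - \frac{12}{2 \cdot 6 - 2} = - \frac{12}{12 - 2} = - \frac{12}{10} = \left(-12\right) \frac{1}{10} = - \frac{6}{5}$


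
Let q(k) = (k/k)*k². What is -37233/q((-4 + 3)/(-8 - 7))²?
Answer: -1884920625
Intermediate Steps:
q(k) = k² (q(k) = 1*k² = k²)
-37233/q((-4 + 3)/(-8 - 7))² = -37233*(-8 - 7)⁴/(-4 + 3)⁴ = -37233/(((-1/(-15))²)²) = -37233/(((-1*(-1/15))²)²) = -37233/(((1/15)²)²) = -37233/((1/225)²) = -37233/1/50625 = -37233*50625 = -1884920625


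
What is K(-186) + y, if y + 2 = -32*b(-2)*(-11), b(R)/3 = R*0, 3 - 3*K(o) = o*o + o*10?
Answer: -10913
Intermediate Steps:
K(o) = 1 - 10*o/3 - o**2/3 (K(o) = 1 - (o*o + o*10)/3 = 1 - (o**2 + 10*o)/3 = 1 + (-10*o/3 - o**2/3) = 1 - 10*o/3 - o**2/3)
b(R) = 0 (b(R) = 3*(R*0) = 3*0 = 0)
y = -2 (y = -2 - 32*0*(-11) = -2 + 0*(-11) = -2 + 0 = -2)
K(-186) + y = (1 - 10/3*(-186) - 1/3*(-186)**2) - 2 = (1 + 620 - 1/3*34596) - 2 = (1 + 620 - 11532) - 2 = -10911 - 2 = -10913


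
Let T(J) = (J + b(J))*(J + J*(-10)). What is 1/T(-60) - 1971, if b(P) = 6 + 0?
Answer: -57474361/29160 ≈ -1971.0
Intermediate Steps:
b(P) = 6
T(J) = -9*J*(6 + J) (T(J) = (J + 6)*(J + J*(-10)) = (6 + J)*(J - 10*J) = (6 + J)*(-9*J) = -9*J*(6 + J))
1/T(-60) - 1971 = 1/(-9*(-60)*(6 - 60)) - 1971 = 1/(-9*(-60)*(-54)) - 1971 = 1/(-29160) - 1971 = -1/29160 - 1971 = -57474361/29160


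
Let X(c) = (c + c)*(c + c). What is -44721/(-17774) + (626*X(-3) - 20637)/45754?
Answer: 519979365/203307899 ≈ 2.5576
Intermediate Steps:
X(c) = 4*c² (X(c) = (2*c)*(2*c) = 4*c²)
-44721/(-17774) + (626*X(-3) - 20637)/45754 = -44721/(-17774) + (626*(4*(-3)²) - 20637)/45754 = -44721*(-1/17774) + (626*(4*9) - 20637)*(1/45754) = 44721/17774 + (626*36 - 20637)*(1/45754) = 44721/17774 + (22536 - 20637)*(1/45754) = 44721/17774 + 1899*(1/45754) = 44721/17774 + 1899/45754 = 519979365/203307899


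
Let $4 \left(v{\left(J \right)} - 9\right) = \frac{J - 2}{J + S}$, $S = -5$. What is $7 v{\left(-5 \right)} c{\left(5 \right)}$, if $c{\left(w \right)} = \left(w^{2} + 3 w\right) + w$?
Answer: $\frac{23121}{8} \approx 2890.1$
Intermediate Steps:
$c{\left(w \right)} = w^{2} + 4 w$
$v{\left(J \right)} = 9 + \frac{-2 + J}{4 \left(-5 + J\right)}$ ($v{\left(J \right)} = 9 + \frac{\left(J - 2\right) \frac{1}{J - 5}}{4} = 9 + \frac{\left(-2 + J\right) \frac{1}{-5 + J}}{4} = 9 + \frac{\frac{1}{-5 + J} \left(-2 + J\right)}{4} = 9 + \frac{-2 + J}{4 \left(-5 + J\right)}$)
$7 v{\left(-5 \right)} c{\left(5 \right)} = 7 \frac{-182 + 37 \left(-5\right)}{4 \left(-5 - 5\right)} 5 \left(4 + 5\right) = 7 \frac{-182 - 185}{4 \left(-10\right)} 5 \cdot 9 = 7 \cdot \frac{1}{4} \left(- \frac{1}{10}\right) \left(-367\right) 45 = 7 \cdot \frac{367}{40} \cdot 45 = \frac{2569}{40} \cdot 45 = \frac{23121}{8}$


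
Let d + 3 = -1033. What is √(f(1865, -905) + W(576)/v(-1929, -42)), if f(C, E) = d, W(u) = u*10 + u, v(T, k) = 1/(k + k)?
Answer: 2*I*√133315 ≈ 730.25*I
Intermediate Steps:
d = -1036 (d = -3 - 1033 = -1036)
v(T, k) = 1/(2*k)
W(u) = 11*u (W(u) = 10*u + u = 11*u)
f(C, E) = -1036
√(f(1865, -905) + W(576)/v(-1929, -42)) = √(-1036 + (11*576)/(((½)/(-42)))) = √(-1036 + 6336/(((½)*(-1/42)))) = √(-1036 + 6336/(-1/84)) = √(-1036 + 6336*(-84)) = √(-1036 - 532224) = √(-533260) = 2*I*√133315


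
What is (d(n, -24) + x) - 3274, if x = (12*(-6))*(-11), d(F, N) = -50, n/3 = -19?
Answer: -2532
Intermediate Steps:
n = -57 (n = 3*(-19) = -57)
x = 792 (x = -72*(-11) = 792)
(d(n, -24) + x) - 3274 = (-50 + 792) - 3274 = 742 - 3274 = -2532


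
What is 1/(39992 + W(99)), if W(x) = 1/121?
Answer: 121/4839033 ≈ 2.5005e-5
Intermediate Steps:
W(x) = 1/121
1/(39992 + W(99)) = 1/(39992 + 1/121) = 1/(4839033/121) = 121/4839033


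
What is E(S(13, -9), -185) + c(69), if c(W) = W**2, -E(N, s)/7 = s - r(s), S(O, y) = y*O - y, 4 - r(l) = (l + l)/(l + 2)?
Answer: 1110782/183 ≈ 6069.8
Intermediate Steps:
r(l) = 4 - 2*l/(2 + l) (r(l) = 4 - (l + l)/(l + 2) = 4 - 2*l/(2 + l))
S(O, y) = -y + O*y (S(O, y) = O*y - y = -y + O*y)
E(N, s) = -7*s + 14*(4 + s)/(2 + s) (E(N, s) = -7*(s - 2*(4 + s)/(2 + s)) = -7*s + 14*(4 + s)/(2 + s))
E(S(13, -9), -185) + c(69) = 7*(8 - 1*(-185)**2)/(2 - 185) + 69**2 = 7*(8 - 1*34225)/(-183) + 4761 = 7*(-1/183)*(8 - 34225) + 4761 = 7*(-1/183)*(-34217) + 4761 = 239519/183 + 4761 = 1110782/183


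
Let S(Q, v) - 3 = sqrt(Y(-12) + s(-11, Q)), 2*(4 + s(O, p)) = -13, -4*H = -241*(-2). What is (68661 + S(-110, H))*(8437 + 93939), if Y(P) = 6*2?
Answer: 7029545664 + 51188*sqrt(6) ≈ 7.0297e+9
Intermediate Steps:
H = -241/2 (H = -(-241)*(-2)/4 = -1/4*482 = -241/2 ≈ -120.50)
s(O, p) = -21/2 (s(O, p) = -4 + (1/2)*(-13) = -4 - 13/2 = -21/2)
Y(P) = 12
S(Q, v) = 3 + sqrt(6)/2 (S(Q, v) = 3 + sqrt(12 - 21/2) = 3 + sqrt(3/2) = 3 + sqrt(6)/2)
(68661 + S(-110, H))*(8437 + 93939) = (68661 + (3 + sqrt(6)/2))*(8437 + 93939) = (68664 + sqrt(6)/2)*102376 = 7029545664 + 51188*sqrt(6)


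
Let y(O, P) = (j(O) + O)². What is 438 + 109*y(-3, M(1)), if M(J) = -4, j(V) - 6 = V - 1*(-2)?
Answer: 874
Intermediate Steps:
j(V) = 8 + V (j(V) = 6 + (V - 1*(-2)) = 6 + (V + 2) = 6 + (2 + V) = 8 + V)
y(O, P) = (8 + 2*O)² (y(O, P) = ((8 + O) + O)² = (8 + 2*O)²)
438 + 109*y(-3, M(1)) = 438 + 109*(4*(4 - 3)²) = 438 + 109*(4*1²) = 438 + 109*(4*1) = 438 + 109*4 = 438 + 436 = 874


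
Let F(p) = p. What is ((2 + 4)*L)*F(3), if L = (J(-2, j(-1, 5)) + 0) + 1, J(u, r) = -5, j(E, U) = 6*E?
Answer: -72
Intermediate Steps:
L = -4 (L = (-5 + 0) + 1 = -5 + 1 = -4)
((2 + 4)*L)*F(3) = ((2 + 4)*(-4))*3 = (6*(-4))*3 = -24*3 = -72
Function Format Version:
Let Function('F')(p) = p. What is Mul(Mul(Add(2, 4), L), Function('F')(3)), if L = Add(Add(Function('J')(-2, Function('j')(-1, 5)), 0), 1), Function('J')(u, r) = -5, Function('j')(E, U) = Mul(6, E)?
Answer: -72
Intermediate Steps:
L = -4 (L = Add(Add(-5, 0), 1) = Add(-5, 1) = -4)
Mul(Mul(Add(2, 4), L), Function('F')(3)) = Mul(Mul(Add(2, 4), -4), 3) = Mul(Mul(6, -4), 3) = Mul(-24, 3) = -72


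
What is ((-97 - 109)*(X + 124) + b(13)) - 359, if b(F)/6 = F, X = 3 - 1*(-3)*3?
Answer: -28297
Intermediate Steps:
X = 12 (X = 3 + 3*3 = 3 + 9 = 12)
b(F) = 6*F
((-97 - 109)*(X + 124) + b(13)) - 359 = ((-97 - 109)*(12 + 124) + 6*13) - 359 = (-206*136 + 78) - 359 = (-28016 + 78) - 359 = -27938 - 359 = -28297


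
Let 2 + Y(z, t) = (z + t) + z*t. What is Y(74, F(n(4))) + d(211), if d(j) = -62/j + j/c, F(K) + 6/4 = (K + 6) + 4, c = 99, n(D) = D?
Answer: 42251657/41778 ≈ 1011.3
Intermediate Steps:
F(K) = 17/2 + K (F(K) = -3/2 + ((K + 6) + 4) = -3/2 + ((6 + K) + 4) = -3/2 + (10 + K) = 17/2 + K)
Y(z, t) = -2 + t + z + t*z (Y(z, t) = -2 + ((z + t) + z*t) = -2 + ((t + z) + t*z) = -2 + (t + z + t*z) = -2 + t + z + t*z)
d(j) = -62/j + j/99
Y(74, F(n(4))) + d(211) = (-2 + (17/2 + 4) + 74 + (17/2 + 4)*74) + (-62/211 + (1/99)*211) = (-2 + 25/2 + 74 + (25/2)*74) + (-62*1/211 + 211/99) = (-2 + 25/2 + 74 + 925) + (-62/211 + 211/99) = 2019/2 + 38383/20889 = 42251657/41778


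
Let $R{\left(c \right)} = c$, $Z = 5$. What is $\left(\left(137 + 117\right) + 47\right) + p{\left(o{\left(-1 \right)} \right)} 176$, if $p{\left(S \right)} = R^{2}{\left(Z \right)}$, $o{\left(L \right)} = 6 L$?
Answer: $4701$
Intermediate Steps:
$p{\left(S \right)} = 25$ ($p{\left(S \right)} = 5^{2} = 25$)
$\left(\left(137 + 117\right) + 47\right) + p{\left(o{\left(-1 \right)} \right)} 176 = \left(\left(137 + 117\right) + 47\right) + 25 \cdot 176 = \left(254 + 47\right) + 4400 = 301 + 4400 = 4701$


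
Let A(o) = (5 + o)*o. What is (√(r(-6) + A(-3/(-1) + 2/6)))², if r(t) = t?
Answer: 196/9 ≈ 21.778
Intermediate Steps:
A(o) = o*(5 + o)
(√(r(-6) + A(-3/(-1) + 2/6)))² = (√(-6 + (-3/(-1) + 2/6)*(5 + (-3/(-1) + 2/6))))² = (√(-6 + (-3*(-1) + 2*(⅙))*(5 + (-3*(-1) + 2*(⅙)))))² = (√(-6 + (3 + ⅓)*(5 + (3 + ⅓))))² = (√(-6 + 10*(5 + 10/3)/3))² = (√(-6 + (10/3)*(25/3)))² = (√(-6 + 250/9))² = (√(196/9))² = (14/3)² = 196/9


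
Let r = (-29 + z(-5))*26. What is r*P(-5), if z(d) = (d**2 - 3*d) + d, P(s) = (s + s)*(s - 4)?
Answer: 14040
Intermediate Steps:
P(s) = 2*s*(-4 + s) (P(s) = (2*s)*(-4 + s) = 2*s*(-4 + s))
z(d) = d**2 - 2*d
r = 156 (r = (-29 - 5*(-2 - 5))*26 = (-29 - 5*(-7))*26 = (-29 + 35)*26 = 6*26 = 156)
r*P(-5) = 156*(2*(-5)*(-4 - 5)) = 156*(2*(-5)*(-9)) = 156*90 = 14040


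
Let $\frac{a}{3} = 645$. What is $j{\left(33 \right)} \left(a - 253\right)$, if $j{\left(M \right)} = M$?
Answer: $55506$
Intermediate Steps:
$a = 1935$ ($a = 3 \cdot 645 = 1935$)
$j{\left(33 \right)} \left(a - 253\right) = 33 \left(1935 - 253\right) = 33 \cdot 1682 = 55506$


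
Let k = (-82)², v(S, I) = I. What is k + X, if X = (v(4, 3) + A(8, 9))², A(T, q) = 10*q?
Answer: 15373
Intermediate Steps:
k = 6724
X = 8649 (X = (3 + 10*9)² = (3 + 90)² = 93² = 8649)
k + X = 6724 + 8649 = 15373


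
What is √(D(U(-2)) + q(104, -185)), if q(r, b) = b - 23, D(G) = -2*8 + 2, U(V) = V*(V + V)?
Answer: I*√222 ≈ 14.9*I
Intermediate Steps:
U(V) = 2*V² (U(V) = V*(2*V) = 2*V²)
D(G) = -14 (D(G) = -16 + 2 = -14)
q(r, b) = -23 + b
√(D(U(-2)) + q(104, -185)) = √(-14 + (-23 - 185)) = √(-14 - 208) = √(-222) = I*√222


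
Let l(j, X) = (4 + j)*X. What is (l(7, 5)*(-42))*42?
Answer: -97020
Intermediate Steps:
l(j, X) = X*(4 + j)
(l(7, 5)*(-42))*42 = ((5*(4 + 7))*(-42))*42 = ((5*11)*(-42))*42 = (55*(-42))*42 = -2310*42 = -97020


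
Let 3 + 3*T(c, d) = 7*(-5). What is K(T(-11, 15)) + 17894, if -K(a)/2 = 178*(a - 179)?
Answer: 258382/3 ≈ 86127.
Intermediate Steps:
T(c, d) = -38/3 (T(c, d) = -1 + (7*(-5))/3 = -1 + (⅓)*(-35) = -1 - 35/3 = -38/3)
K(a) = 63724 - 356*a (K(a) = -356*(a - 179) = -356*(-179 + a) = -2*(-31862 + 178*a) = 63724 - 356*a)
K(T(-11, 15)) + 17894 = (63724 - 356*(-38/3)) + 17894 = (63724 + 13528/3) + 17894 = 204700/3 + 17894 = 258382/3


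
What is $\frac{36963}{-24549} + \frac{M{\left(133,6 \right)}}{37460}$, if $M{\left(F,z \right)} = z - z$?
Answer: $- \frac{12321}{8183} \approx -1.5057$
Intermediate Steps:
$M{\left(F,z \right)} = 0$
$\frac{36963}{-24549} + \frac{M{\left(133,6 \right)}}{37460} = \frac{36963}{-24549} + \frac{0}{37460} = 36963 \left(- \frac{1}{24549}\right) + 0 \cdot \frac{1}{37460} = - \frac{12321}{8183} + 0 = - \frac{12321}{8183}$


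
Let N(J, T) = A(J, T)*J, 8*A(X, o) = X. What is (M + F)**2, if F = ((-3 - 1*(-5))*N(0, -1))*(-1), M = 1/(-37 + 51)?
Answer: 1/196 ≈ 0.0051020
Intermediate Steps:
A(X, o) = X/8
N(J, T) = J**2/8 (N(J, T) = (J/8)*J = J**2/8)
M = 1/14 ≈ 0.071429
F = 0 (F = ((-3 - 1*(-5))*((1/8)*0**2))*(-1) = ((-3 + 5)*((1/8)*0))*(-1) = (2*0)*(-1) = 0*(-1) = 0)
(M + F)**2 = (1/14 + 0)**2 = (1/14)**2 = 1/196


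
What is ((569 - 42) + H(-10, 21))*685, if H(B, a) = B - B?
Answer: 360995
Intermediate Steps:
H(B, a) = 0
((569 - 42) + H(-10, 21))*685 = ((569 - 42) + 0)*685 = (527 + 0)*685 = 527*685 = 360995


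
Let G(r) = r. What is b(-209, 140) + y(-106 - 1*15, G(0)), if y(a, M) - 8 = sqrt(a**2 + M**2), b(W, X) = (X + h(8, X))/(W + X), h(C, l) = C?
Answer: 8753/69 ≈ 126.86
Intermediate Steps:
b(W, X) = (8 + X)/(W + X) (b(W, X) = (X + 8)/(W + X) = (8 + X)/(W + X))
y(a, M) = 8 + sqrt(M**2 + a**2) (y(a, M) = 8 + sqrt(a**2 + M**2) = 8 + sqrt(M**2 + a**2))
b(-209, 140) + y(-106 - 1*15, G(0)) = (8 + 140)/(-209 + 140) + (8 + sqrt(0**2 + (-106 - 1*15)**2)) = 148/(-69) + (8 + sqrt(0 + (-106 - 15)**2)) = -1/69*148 + (8 + sqrt(0 + (-121)**2)) = -148/69 + (8 + sqrt(0 + 14641)) = -148/69 + (8 + sqrt(14641)) = -148/69 + (8 + 121) = -148/69 + 129 = 8753/69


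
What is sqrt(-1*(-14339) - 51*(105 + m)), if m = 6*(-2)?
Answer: 2*sqrt(2399) ≈ 97.959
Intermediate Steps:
m = -12
sqrt(-1*(-14339) - 51*(105 + m)) = sqrt(-1*(-14339) - 51*(105 - 12)) = sqrt(14339 - 51*93) = sqrt(14339 - 4743) = sqrt(9596) = 2*sqrt(2399)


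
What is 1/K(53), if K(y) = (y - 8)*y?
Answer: 1/2385 ≈ 0.00041929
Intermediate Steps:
K(y) = y*(-8 + y) (K(y) = (-8 + y)*y = y*(-8 + y))
1/K(53) = 1/(53*(-8 + 53)) = 1/(53*45) = 1/2385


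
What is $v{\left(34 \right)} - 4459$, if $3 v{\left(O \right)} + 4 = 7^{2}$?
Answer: $-4444$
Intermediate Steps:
$v{\left(O \right)} = 15$ ($v{\left(O \right)} = - \frac{4}{3} + \frac{7^{2}}{3} = - \frac{4}{3} + \frac{1}{3} \cdot 49 = - \frac{4}{3} + \frac{49}{3} = 15$)
$v{\left(34 \right)} - 4459 = 15 - 4459 = -4444$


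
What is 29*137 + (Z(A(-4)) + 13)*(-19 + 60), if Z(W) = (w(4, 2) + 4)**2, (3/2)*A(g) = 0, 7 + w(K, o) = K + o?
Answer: 4875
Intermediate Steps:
w(K, o) = -7 + K + o (w(K, o) = -7 + (K + o) = -7 + K + o)
A(g) = 0 (A(g) = (2/3)*0 = 0)
Z(W) = 9 (Z(W) = ((-7 + 4 + 2) + 4)**2 = (-1 + 4)**2 = 3**2 = 9)
29*137 + (Z(A(-4)) + 13)*(-19 + 60) = 29*137 + (9 + 13)*(-19 + 60) = 3973 + 22*41 = 3973 + 902 = 4875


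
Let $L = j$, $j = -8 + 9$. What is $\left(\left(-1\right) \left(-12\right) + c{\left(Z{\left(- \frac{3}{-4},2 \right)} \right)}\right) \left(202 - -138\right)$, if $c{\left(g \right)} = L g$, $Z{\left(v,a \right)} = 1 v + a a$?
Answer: $5695$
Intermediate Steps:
$Z{\left(v,a \right)} = v + a^{2}$
$j = 1$
$L = 1$
$c{\left(g \right)} = g$ ($c{\left(g \right)} = 1 g = g$)
$\left(\left(-1\right) \left(-12\right) + c{\left(Z{\left(- \frac{3}{-4},2 \right)} \right)}\right) \left(202 - -138\right) = \left(\left(-1\right) \left(-12\right) + \left(- \frac{3}{-4} + 2^{2}\right)\right) \left(202 - -138\right) = \left(12 + \left(\left(-3\right) \left(- \frac{1}{4}\right) + 4\right)\right) \left(202 + 138\right) = \left(12 + \left(\frac{3}{4} + 4\right)\right) 340 = \left(12 + \frac{19}{4}\right) 340 = \frac{67}{4} \cdot 340 = 5695$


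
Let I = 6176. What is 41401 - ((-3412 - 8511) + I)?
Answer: 47148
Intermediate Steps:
41401 - ((-3412 - 8511) + I) = 41401 - ((-3412 - 8511) + 6176) = 41401 - (-11923 + 6176) = 41401 - 1*(-5747) = 41401 + 5747 = 47148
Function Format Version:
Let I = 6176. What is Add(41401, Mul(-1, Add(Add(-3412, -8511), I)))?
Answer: 47148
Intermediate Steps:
Add(41401, Mul(-1, Add(Add(-3412, -8511), I))) = Add(41401, Mul(-1, Add(Add(-3412, -8511), 6176))) = Add(41401, Mul(-1, Add(-11923, 6176))) = Add(41401, Mul(-1, -5747)) = Add(41401, 5747) = 47148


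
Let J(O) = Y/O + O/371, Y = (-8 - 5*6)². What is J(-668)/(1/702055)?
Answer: -172345375785/61957 ≈ -2.7817e+6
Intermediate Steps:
Y = 1444 (Y = (-8 - 30)² = (-38)² = 1444)
J(O) = 1444/O + O/371
J(-668)/(1/702055) = (1444/(-668) + (1/371)*(-668))/(1/702055) = (1444*(-1/668) - 668/371)/(1/702055) = (-361/167 - 668/371)*702055 = -245487/61957*702055 = -172345375785/61957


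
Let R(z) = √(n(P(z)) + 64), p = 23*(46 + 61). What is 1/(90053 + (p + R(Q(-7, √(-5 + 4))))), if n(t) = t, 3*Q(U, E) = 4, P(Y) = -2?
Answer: 46257/4279420067 - √62/8558840134 ≈ 1.0808e-5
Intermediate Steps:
p = 2461 (p = 23*107 = 2461)
Q(U, E) = 4/3 (Q(U, E) = (⅓)*4 = 4/3)
R(z) = √62 (R(z) = √(-2 + 64) = √62)
1/(90053 + (p + R(Q(-7, √(-5 + 4))))) = 1/(90053 + (2461 + √62)) = 1/(92514 + √62)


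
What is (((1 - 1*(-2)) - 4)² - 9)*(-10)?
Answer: 80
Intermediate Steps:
(((1 - 1*(-2)) - 4)² - 9)*(-10) = (((1 + 2) - 4)² - 9)*(-10) = ((3 - 4)² - 9)*(-10) = ((-1)² - 9)*(-10) = (1 - 9)*(-10) = -8*(-10) = 80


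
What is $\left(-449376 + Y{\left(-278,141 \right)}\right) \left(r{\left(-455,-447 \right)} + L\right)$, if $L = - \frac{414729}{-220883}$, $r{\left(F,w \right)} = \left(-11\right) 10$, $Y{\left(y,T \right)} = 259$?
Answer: $\frac{10725992289917}{220883} \approx 4.856 \cdot 10^{7}$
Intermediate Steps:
$r{\left(F,w \right)} = -110$
$L = \frac{414729}{220883}$ ($L = \left(-414729\right) \left(- \frac{1}{220883}\right) = \frac{414729}{220883} \approx 1.8776$)
$\left(-449376 + Y{\left(-278,141 \right)}\right) \left(r{\left(-455,-447 \right)} + L\right) = \left(-449376 + 259\right) \left(-110 + \frac{414729}{220883}\right) = \left(-449117\right) \left(- \frac{23882401}{220883}\right) = \frac{10725992289917}{220883}$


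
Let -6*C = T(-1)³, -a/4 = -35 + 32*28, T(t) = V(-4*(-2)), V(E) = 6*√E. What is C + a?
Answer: -3444 - 576*√2 ≈ -4258.6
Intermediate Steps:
T(t) = 12*√2 (T(t) = 6*√(-4*(-2)) = 6*√8 = 6*(2*√2) = 12*√2)
a = -3444 (a = -4*(-35 + 32*28) = -4*(-35 + 896) = -4*861 = -3444)
C = -576*√2 (C = -3456*√2/6 = -576*√2 ≈ -814.59)
C + a = -576*√2 - 3444 = -3444 - 576*√2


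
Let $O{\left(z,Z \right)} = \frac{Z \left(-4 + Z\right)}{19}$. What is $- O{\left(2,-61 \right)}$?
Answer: $- \frac{3965}{19} \approx -208.68$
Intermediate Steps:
$O{\left(z,Z \right)} = \frac{Z \left(-4 + Z\right)}{19}$ ($O{\left(z,Z \right)} = Z \left(-4 + Z\right) \frac{1}{19} = \frac{Z \left(-4 + Z\right)}{19}$)
$- O{\left(2,-61 \right)} = - \frac{\left(-61\right) \left(-4 - 61\right)}{19} = - \frac{\left(-61\right) \left(-65\right)}{19} = \left(-1\right) \frac{3965}{19} = - \frac{3965}{19}$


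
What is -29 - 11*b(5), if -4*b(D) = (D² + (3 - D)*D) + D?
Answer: 26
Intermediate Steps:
b(D) = -D/4 - D²/4 - D*(3 - D)/4 (b(D) = -((D² + (3 - D)*D) + D)/4 = -((D² + D*(3 - D)) + D)/4 = -(D + D² + D*(3 - D))/4 = -D/4 - D²/4 - D*(3 - D)/4)
-29 - 11*b(5) = -29 - (-11)*5 = -29 - 11*(-5) = -29 + 55 = 26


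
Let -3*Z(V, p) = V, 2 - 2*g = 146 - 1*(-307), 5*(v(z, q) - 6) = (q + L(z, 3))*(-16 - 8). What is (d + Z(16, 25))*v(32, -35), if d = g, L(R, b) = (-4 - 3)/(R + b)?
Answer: -201933/5 ≈ -40387.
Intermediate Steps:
L(R, b) = -7/(R + b)
v(z, q) = 6 - 24*q/5 + 168/(5*(3 + z)) (v(z, q) = 6 + ((q - 7/(z + 3))*(-16 - 8))/5 = 6 + ((q - 7/(3 + z))*(-24))/5 = 6 + (-24*q + 168/(3 + z))/5 = 6 + (-24*q/5 + 168/(5*(3 + z))) = 6 - 24*q/5 + 168/(5*(3 + z)))
g = -451/2 (g = 1 - (146 - 1*(-307))/2 = 1 - (146 + 307)/2 = 1 - ½*453 = 1 - 453/2 = -451/2 ≈ -225.50)
Z(V, p) = -V/3
d = -451/2 ≈ -225.50
(d + Z(16, 25))*v(32, -35) = (-451/2 - ⅓*16)*(6*(28 + (3 + 32)*(5 - 4*(-35)))/(5*(3 + 32))) = (-451/2 - 16/3)*((6/5)*(28 + 35*(5 + 140))/35) = -277*(28 + 35*145)/35 = -277*(28 + 5075)/35 = -277*5103/35 = -1385/6*4374/25 = -201933/5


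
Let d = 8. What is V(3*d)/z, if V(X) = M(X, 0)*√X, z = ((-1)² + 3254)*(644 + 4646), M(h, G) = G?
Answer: 0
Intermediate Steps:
z = 17218950 (z = (1 + 3254)*5290 = 3255*5290 = 17218950)
V(X) = 0 (V(X) = 0*√X = 0)
V(3*d)/z = 0/17218950 = 0*(1/17218950) = 0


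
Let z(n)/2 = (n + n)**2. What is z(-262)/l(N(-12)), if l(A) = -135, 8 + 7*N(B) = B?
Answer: -549152/135 ≈ -4067.8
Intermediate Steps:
N(B) = -8/7 + B/7
z(n) = 8*n**2 (z(n) = 2*(n + n)**2 = 2*(2*n)**2 = 2*(4*n**2) = 8*n**2)
z(-262)/l(N(-12)) = (8*(-262)**2)/(-135) = (8*68644)*(-1/135) = 549152*(-1/135) = -549152/135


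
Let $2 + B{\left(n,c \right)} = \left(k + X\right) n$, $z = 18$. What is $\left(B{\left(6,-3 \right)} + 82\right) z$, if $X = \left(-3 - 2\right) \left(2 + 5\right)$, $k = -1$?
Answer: $-2448$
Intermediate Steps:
$X = -35$ ($X = \left(-5\right) 7 = -35$)
$B{\left(n,c \right)} = -2 - 36 n$ ($B{\left(n,c \right)} = -2 + \left(-1 - 35\right) n = -2 - 36 n$)
$\left(B{\left(6,-3 \right)} + 82\right) z = \left(\left(-2 - 216\right) + 82\right) 18 = \left(-218 + 82\right) 18 = \left(-136\right) 18 = -2448$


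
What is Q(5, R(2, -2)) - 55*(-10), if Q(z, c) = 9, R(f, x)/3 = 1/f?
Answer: 559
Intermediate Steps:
R(f, x) = 3/f (R(f, x) = 3*(1/f) = 3/f)
Q(5, R(2, -2)) - 55*(-10) = 9 - 55*(-10) = 9 + 550 = 559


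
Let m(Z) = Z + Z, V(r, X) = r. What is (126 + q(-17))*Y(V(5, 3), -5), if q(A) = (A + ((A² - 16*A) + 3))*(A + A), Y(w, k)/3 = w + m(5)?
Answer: -831240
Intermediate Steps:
m(Z) = 2*Z
Y(w, k) = 30 + 3*w (Y(w, k) = 3*(w + 2*5) = 3*(w + 10) = 3*(10 + w) = 30 + 3*w)
q(A) = 2*A*(3 + A² - 15*A) (q(A) = (A + (3 + A² - 16*A))*(2*A) = (3 + A² - 15*A)*(2*A) = 2*A*(3 + A² - 15*A))
(126 + q(-17))*Y(V(5, 3), -5) = (126 + 2*(-17)*(3 + (-17)² - 15*(-17)))*(30 + 3*5) = (126 + 2*(-17)*(3 + 289 + 255))*(30 + 15) = (126 + 2*(-17)*547)*45 = (126 - 18598)*45 = -18472*45 = -831240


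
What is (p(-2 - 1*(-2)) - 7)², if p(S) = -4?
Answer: 121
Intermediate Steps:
(p(-2 - 1*(-2)) - 7)² = (-4 - 7)² = (-11)² = 121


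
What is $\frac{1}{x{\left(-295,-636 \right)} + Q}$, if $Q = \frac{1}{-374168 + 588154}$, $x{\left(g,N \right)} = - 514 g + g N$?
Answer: $\frac{213986}{72594750501} \approx 2.9477 \cdot 10^{-6}$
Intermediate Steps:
$x{\left(g,N \right)} = - 514 g + N g$
$Q = \frac{1}{213986} \approx 4.6732 \cdot 10^{-6}$
$\frac{1}{x{\left(-295,-636 \right)} + Q} = \frac{1}{- 295 \left(-514 - 636\right) + \frac{1}{213986}} = \frac{1}{\left(-295\right) \left(-1150\right) + \frac{1}{213986}} = \frac{1}{339250 + \frac{1}{213986}} = \frac{1}{\frac{72594750501}{213986}} = \frac{213986}{72594750501}$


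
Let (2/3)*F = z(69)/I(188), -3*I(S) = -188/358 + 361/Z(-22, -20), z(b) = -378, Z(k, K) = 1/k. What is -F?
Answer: 3759/17552 ≈ 0.21416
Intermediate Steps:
I(S) = 473904/179 (I(S) = -(-188/358 + 361/(1/(-22)))/3 = -(-188*1/358 + 361/(-1/22))/3 = -(-94/179 + 361*(-22))/3 = -(-94/179 - 7942)/3 = -1/3*(-1421712/179) = 473904/179)
F = -3759/17552 (F = 3*(-378/473904/179)/2 = 3*(-378*179/473904)/2 = (3/2)*(-1253/8776) = -3759/17552 ≈ -0.21416)
-F = -1*(-3759/17552) = 3759/17552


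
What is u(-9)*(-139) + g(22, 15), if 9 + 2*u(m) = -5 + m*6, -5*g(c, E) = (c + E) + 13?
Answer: 4716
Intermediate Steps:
g(c, E) = -13/5 - E/5 - c/5 (g(c, E) = -((c + E) + 13)/5 = -((E + c) + 13)/5 = -(13 + E + c)/5 = -13/5 - E/5 - c/5)
u(m) = -7 + 3*m (u(m) = -9/2 + (-5 + m*6)/2 = -9/2 + (-5 + 6*m)/2 = -9/2 + (-5/2 + 3*m) = -7 + 3*m)
u(-9)*(-139) + g(22, 15) = (-7 + 3*(-9))*(-139) + (-13/5 - ⅕*15 - ⅕*22) = (-7 - 27)*(-139) + (-13/5 - 3 - 22/5) = -34*(-139) - 10 = 4726 - 10 = 4716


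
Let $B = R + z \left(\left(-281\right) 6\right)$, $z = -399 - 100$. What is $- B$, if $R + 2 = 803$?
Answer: $-842115$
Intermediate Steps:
$R = 801$ ($R = -2 + 803 = 801$)
$z = -499$
$B = 842115$ ($B = 801 - 499 \left(\left(-281\right) 6\right) = 801 - -841314 = 801 + 841314 = 842115$)
$- B = \left(-1\right) 842115 = -842115$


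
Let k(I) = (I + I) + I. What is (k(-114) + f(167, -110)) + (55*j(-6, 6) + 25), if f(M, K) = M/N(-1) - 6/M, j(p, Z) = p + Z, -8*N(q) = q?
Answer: 170167/167 ≈ 1019.0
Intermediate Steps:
N(q) = -q/8
j(p, Z) = Z + p
f(M, K) = -6/M + 8*M (f(M, K) = M/((-⅛*(-1))) - 6/M = M/(⅛) - 6/M = M*8 - 6/M = 8*M - 6/M = -6/M + 8*M)
k(I) = 3*I (k(I) = 2*I + I = 3*I)
(k(-114) + f(167, -110)) + (55*j(-6, 6) + 25) = (3*(-114) + (-6/167 + 8*167)) + (55*(6 - 6) + 25) = (-342 + (-6*1/167 + 1336)) + (55*0 + 25) = (-342 + (-6/167 + 1336)) + (0 + 25) = (-342 + 223106/167) + 25 = 165992/167 + 25 = 170167/167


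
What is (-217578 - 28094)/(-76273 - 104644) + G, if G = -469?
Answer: -84604401/180917 ≈ -467.64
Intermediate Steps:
(-217578 - 28094)/(-76273 - 104644) + G = (-217578 - 28094)/(-76273 - 104644) - 469 = -245672/(-180917) - 469 = -245672*(-1/180917) - 469 = 245672/180917 - 469 = -84604401/180917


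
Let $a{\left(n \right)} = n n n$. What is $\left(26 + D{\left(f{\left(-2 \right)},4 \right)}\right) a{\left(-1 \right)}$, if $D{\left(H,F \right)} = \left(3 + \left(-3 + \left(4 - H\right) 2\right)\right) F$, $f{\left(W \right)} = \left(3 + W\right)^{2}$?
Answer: $-50$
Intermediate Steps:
$a{\left(n \right)} = n^{3}$ ($a{\left(n \right)} = n^{2} n = n^{3}$)
$D{\left(H,F \right)} = F \left(8 - 2 H\right)$ ($D{\left(H,F \right)} = \left(3 - \left(-5 + 2 H\right)\right) F = \left(8 - 2 H\right) F = F \left(8 - 2 H\right)$)
$\left(26 + D{\left(f{\left(-2 \right)},4 \right)}\right) a{\left(-1 \right)} = \left(26 + 2 \cdot 4 \left(4 - \left(3 - 2\right)^{2}\right)\right) \left(-1\right)^{3} = \left(26 + 2 \cdot 4 \left(4 - 1^{2}\right)\right) \left(-1\right) = \left(26 + 2 \cdot 4 \left(4 - 1\right)\right) \left(-1\right) = \left(26 + 2 \cdot 4 \cdot 3\right) \left(-1\right) = \left(26 + 24\right) \left(-1\right) = 50 \left(-1\right) = -50$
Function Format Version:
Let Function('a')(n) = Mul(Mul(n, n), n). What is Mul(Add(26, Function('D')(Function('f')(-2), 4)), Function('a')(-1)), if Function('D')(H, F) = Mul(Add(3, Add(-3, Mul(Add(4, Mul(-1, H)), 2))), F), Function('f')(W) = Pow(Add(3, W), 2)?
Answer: -50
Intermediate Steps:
Function('a')(n) = Pow(n, 3) (Function('a')(n) = Mul(Pow(n, 2), n) = Pow(n, 3))
Function('D')(H, F) = Mul(F, Add(8, Mul(-2, H))) (Function('D')(H, F) = Mul(Add(3, Add(-3, Add(8, Mul(-2, H)))), F) = Mul(Add(3, Add(5, Mul(-2, H))), F) = Mul(Add(8, Mul(-2, H)), F) = Mul(F, Add(8, Mul(-2, H))))
Mul(Add(26, Function('D')(Function('f')(-2), 4)), Function('a')(-1)) = Mul(Add(26, Mul(2, 4, Add(4, Mul(-1, Pow(Add(3, -2), 2))))), Pow(-1, 3)) = Mul(Add(26, Mul(2, 4, Add(4, Mul(-1, Pow(1, 2))))), -1) = Mul(Add(26, Mul(2, 4, Add(4, Mul(-1, 1)))), -1) = Mul(Add(26, Mul(2, 4, Add(4, -1))), -1) = Mul(Add(26, Mul(2, 4, 3)), -1) = Mul(Add(26, 24), -1) = Mul(50, -1) = -50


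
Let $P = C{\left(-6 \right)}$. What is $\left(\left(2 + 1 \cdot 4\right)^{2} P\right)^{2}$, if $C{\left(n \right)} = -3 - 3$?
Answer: $46656$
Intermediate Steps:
$C{\left(n \right)} = -6$
$P = -6$
$\left(\left(2 + 1 \cdot 4\right)^{2} P\right)^{2} = \left(\left(2 + 1 \cdot 4\right)^{2} \left(-6\right)\right)^{2} = \left(\left(2 + 4\right)^{2} \left(-6\right)\right)^{2} = \left(6^{2} \left(-6\right)\right)^{2} = \left(36 \left(-6\right)\right)^{2} = \left(-216\right)^{2} = 46656$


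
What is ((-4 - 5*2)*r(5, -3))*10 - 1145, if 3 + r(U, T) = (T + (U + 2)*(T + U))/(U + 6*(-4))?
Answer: -12235/19 ≈ -643.95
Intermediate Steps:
r(U, T) = -3 + (T + (2 + U)*(T + U))/(-24 + U) (r(U, T) = -3 + (T + (U + 2)*(T + U))/(U + 6*(-4)) = -3 + (T + (2 + U)*(T + U))/(U - 24) = -3 + (T + (2 + U)*(T + U))/(-24 + U))
((-4 - 5*2)*r(5, -3))*10 - 1145 = ((-4 - 5*2)*((72 + 5**2 - 1*5 + 3*(-3) - 3*5)/(-24 + 5)))*10 - 1145 = ((-4 - 10)*((72 + 25 - 5 - 9 - 15)/(-19)))*10 - 1145 = -(-14)*68/19*10 - 1145 = -14*(-68/19)*10 - 1145 = (952/19)*10 - 1145 = 9520/19 - 1145 = -12235/19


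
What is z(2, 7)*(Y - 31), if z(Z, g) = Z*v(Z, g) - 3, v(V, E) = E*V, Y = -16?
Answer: -1175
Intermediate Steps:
z(Z, g) = -3 + g*Z² (z(Z, g) = Z*(g*Z) - 3 = Z*(Z*g) - 3 = g*Z² - 3 = -3 + g*Z²)
z(2, 7)*(Y - 31) = (-3 + 7*2²)*(-16 - 31) = (-3 + 7*4)*(-47) = (-3 + 28)*(-47) = 25*(-47) = -1175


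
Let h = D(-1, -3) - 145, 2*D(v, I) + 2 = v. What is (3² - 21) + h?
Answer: -317/2 ≈ -158.50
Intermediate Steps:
D(v, I) = -1 + v/2
h = -293/2 (h = (-1 + (½)*(-1)) - 145 = (-1 - ½) - 145 = -3/2 - 145 = -293/2 ≈ -146.50)
(3² - 21) + h = (3² - 21) - 293/2 = (9 - 21) - 293/2 = -12 - 293/2 = -317/2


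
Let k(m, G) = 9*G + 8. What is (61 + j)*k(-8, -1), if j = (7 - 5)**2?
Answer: -65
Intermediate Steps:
k(m, G) = 8 + 9*G
j = 4 (j = 2**2 = 4)
(61 + j)*k(-8, -1) = (61 + 4)*(8 + 9*(-1)) = 65*(8 - 9) = 65*(-1) = -65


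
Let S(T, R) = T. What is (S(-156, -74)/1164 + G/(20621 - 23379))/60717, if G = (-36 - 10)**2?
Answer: -120553/8121688071 ≈ -1.4843e-5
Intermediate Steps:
G = 2116 (G = (-46)**2 = 2116)
(S(-156, -74)/1164 + G/(20621 - 23379))/60717 = (-156/1164 + 2116/(20621 - 23379))/60717 = (-156*1/1164 + 2116/(-2758))*(1/60717) = (-13/97 + 2116*(-1/2758))*(1/60717) = (-13/97 - 1058/1379)*(1/60717) = -120553/133763*1/60717 = -120553/8121688071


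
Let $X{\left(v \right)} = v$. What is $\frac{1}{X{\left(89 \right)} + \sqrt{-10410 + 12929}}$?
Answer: $\frac{89}{5402} - \frac{\sqrt{2519}}{5402} \approx 0.0071844$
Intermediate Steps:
$\frac{1}{X{\left(89 \right)} + \sqrt{-10410 + 12929}} = \frac{1}{89 + \sqrt{-10410 + 12929}} = \frac{1}{89 + \sqrt{2519}}$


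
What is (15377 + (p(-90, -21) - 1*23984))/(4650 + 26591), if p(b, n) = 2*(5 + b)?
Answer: -8777/31241 ≈ -0.28094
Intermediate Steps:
p(b, n) = 10 + 2*b
(15377 + (p(-90, -21) - 1*23984))/(4650 + 26591) = (15377 + ((10 + 2*(-90)) - 1*23984))/(4650 + 26591) = (15377 + ((10 - 180) - 23984))/31241 = (15377 + (-170 - 23984))*(1/31241) = (15377 - 24154)*(1/31241) = -8777*1/31241 = -8777/31241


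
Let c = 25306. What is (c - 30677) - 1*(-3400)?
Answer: -1971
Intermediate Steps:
(c - 30677) - 1*(-3400) = (25306 - 30677) - 1*(-3400) = -5371 + 3400 = -1971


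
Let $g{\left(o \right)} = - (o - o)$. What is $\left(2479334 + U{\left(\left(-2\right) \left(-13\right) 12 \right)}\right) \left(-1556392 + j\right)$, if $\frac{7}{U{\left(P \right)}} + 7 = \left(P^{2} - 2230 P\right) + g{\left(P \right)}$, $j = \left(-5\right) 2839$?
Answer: $- \frac{332894999435648775}{85489} \approx -3.894 \cdot 10^{12}$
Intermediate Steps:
$j = -14195$
$g{\left(o \right)} = 0$ ($g{\left(o \right)} = \left(-1\right) 0 = 0$)
$U{\left(P \right)} = \frac{7}{-7 + P^{2} - 2230 P}$ ($U{\left(P \right)} = \frac{7}{-7 + \left(\left(P^{2} - 2230 P\right) + 0\right)} = \frac{7}{-7 + \left(P^{2} - 2230 P\right)} = \frac{7}{-7 + P^{2} - 2230 P}$)
$\left(2479334 + U{\left(\left(-2\right) \left(-13\right) 12 \right)}\right) \left(-1556392 + j\right) = \left(2479334 + \frac{7}{-7 + \left(\left(-2\right) \left(-13\right) 12\right)^{2} - 2230 \left(-2\right) \left(-13\right) 12}\right) \left(-1556392 - 14195\right) = \left(2479334 + \frac{7}{-7 + \left(26 \cdot 12\right)^{2} - 2230 \cdot 26 \cdot 12}\right) \left(-1570587\right) = \left(2479334 + \frac{7}{-7 + 312^{2} - 695760}\right) \left(-1570587\right) = \left(2479334 + \frac{7}{-7 + 97344 - 695760}\right) \left(-1570587\right) = \left(2479334 + \frac{7}{-598423}\right) \left(-1570587\right) = \left(2479334 + 7 \left(- \frac{1}{598423}\right)\right) \left(-1570587\right) = \left(2479334 - \frac{1}{85489}\right) \left(-1570587\right) = \frac{211955784325}{85489} \left(-1570587\right) = - \frac{332894999435648775}{85489}$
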